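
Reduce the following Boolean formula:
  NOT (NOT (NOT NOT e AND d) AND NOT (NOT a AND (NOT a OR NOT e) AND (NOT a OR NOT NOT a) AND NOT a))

NOT (NOT (NOT NOT e AND d) AND NOT (NOT a AND (NOT a OR NOT e) AND (NOT a OR NOT NOT a) AND NOT a))
= NOT (NOT (NOT NOT e AND d) AND NOT (NOT a AND (NOT a OR NOT e) AND (NOT a OR a) AND NOT a))
= NOT (NOT (NOT NOT e AND d) AND NOT (NOT a AND (NOT a OR NOT e) AND NOT a))
= NOT (NOT (NOT NOT e AND d) AND NOT (NOT a AND NOT a))
= NOT NOT e AND d OR NOT a AND NOT a
= e AND d OR NOT a AND NOT a
= e AND d OR NOT a

e AND d OR NOT a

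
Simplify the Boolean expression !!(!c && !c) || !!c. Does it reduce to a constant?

!!(!c && !c) || !!c
= !!!c || !!c   [idempotence]
= !c || !!c   [double negation]
= !c || c   [double negation]
= true   [complement]

true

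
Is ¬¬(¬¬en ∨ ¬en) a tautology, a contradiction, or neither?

tautology

¬¬(¬¬en ∨ ¬en)
= ¬¬(en ∨ ¬en)   — double negation
= en ∨ ¬en   — double negation
= True   — complement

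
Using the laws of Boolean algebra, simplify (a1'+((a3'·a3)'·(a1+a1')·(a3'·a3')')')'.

(a1'+((a3'·a3)'·(a1+a1')·(a3'·a3')')')'
= (a1'+((a3'·a3)'·(a3'·a3')')')'   (complement / identity)
= (a1'+a3'·a3+a3'·a3')'   (De Morgan)
= (a1'+a3')'   (distribution)
= a1·a3   (De Morgan)

a1·a3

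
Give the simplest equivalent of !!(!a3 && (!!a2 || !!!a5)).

!a3 && (a2 || !a5)

!!(!a3 && (!!a2 || !!!a5))
= !!(!a3 && (a2 || !!!a5))   [double negation]
= !a3 && (a2 || !!!a5)   [double negation]
= !a3 && (a2 || !a5)   [double negation]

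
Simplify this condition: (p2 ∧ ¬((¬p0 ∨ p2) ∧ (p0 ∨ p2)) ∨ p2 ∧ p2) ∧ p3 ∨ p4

(p2 ∧ ¬((¬p0 ∨ p2) ∧ (p0 ∨ p2)) ∨ p2 ∧ p2) ∧ p3 ∨ p4
= (p2 ∧ ¬(¬p0 ∧ p0 ∨ p2) ∨ p2 ∧ p2) ∧ p3 ∨ p4   (distribution)
= (p2 ∧ ¬p2 ∨ p2 ∧ p2) ∧ p3 ∨ p4   (complement / identity)
= p2 ∧ p3 ∨ p4   (distribution)

p2 ∧ p3 ∨ p4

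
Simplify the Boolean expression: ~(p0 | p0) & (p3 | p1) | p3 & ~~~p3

~p0 & (p3 | p1)

~(p0 | p0) & (p3 | p1) | p3 & ~~~p3
= ~p0 & (p3 | p1) | p3 & ~~~p3   (idempotence)
= ~p0 & (p3 | p1) | p3 & ~p3   (double negation)
= ~p0 & (p3 | p1)   (complement / identity)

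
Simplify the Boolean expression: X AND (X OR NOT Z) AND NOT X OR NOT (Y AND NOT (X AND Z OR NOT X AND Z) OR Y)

NOT Y

X AND (X OR NOT Z) AND NOT X OR NOT (Y AND NOT (X AND Z OR NOT X AND Z) OR Y)
= X AND (X OR NOT Z) AND NOT X OR NOT (Y AND NOT Z OR Y)
= X AND NOT X OR NOT (Y AND NOT Z OR Y)
= NOT (Y AND NOT Z OR Y)
= NOT Y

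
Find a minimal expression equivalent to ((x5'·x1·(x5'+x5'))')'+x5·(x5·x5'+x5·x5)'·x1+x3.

((x5'·x1·(x5'+x5'))')'+x5·(x5·x5'+x5·x5)'·x1+x3
= x5'·x1·(x5'+x5')+x5·(x5·x5'+x5·x5)'·x1+x3   [double negation]
= x5'·x1·x5'+x5·(x5·x5'+x5·x5)'·x1+x3   [idempotence]
= x5'·x1·x5'+x5·x5'·x1+x3   [distribution]
= x5'·x1+x3   [distribution]

x5'·x1+x3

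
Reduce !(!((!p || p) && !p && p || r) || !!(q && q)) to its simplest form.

!(!((!p || p) && !p && p || r) || !!(q && q))
= ((!p || p) && !p && p || r) && !(q && q)   (De Morgan)
= (!p && p || r) && !(q && q)   (complement / identity)
= r && !(q && q)   (complement / identity)
= r && !q   (idempotence)

r && !q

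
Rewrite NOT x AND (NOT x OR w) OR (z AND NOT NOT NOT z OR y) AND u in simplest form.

NOT x AND (NOT x OR w) OR (z AND NOT NOT NOT z OR y) AND u
= NOT x OR (z AND NOT NOT NOT z OR y) AND u
= NOT x OR (z AND NOT z OR y) AND u
= NOT x OR y AND u

NOT x OR y AND u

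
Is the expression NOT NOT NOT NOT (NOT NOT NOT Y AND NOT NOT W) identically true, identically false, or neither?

NOT NOT NOT NOT (NOT NOT NOT Y AND NOT NOT W)
= NOT NOT NOT NOT (NOT NOT NOT Y AND W)   — double negation
= NOT NOT (NOT NOT NOT Y AND W)   — double negation
= NOT NOT NOT Y AND W   — double negation
= NOT Y AND W   — double negation
This depends on W, Y, so it is not a constant.

neither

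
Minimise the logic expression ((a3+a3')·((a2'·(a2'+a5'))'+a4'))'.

a2'·a4

((a3+a3')·((a2'·(a2'+a5'))'+a4'))'
= ((a3+a3')·((a2')'+a4'))'
= ((a2')'+a4')'
= a2'·a4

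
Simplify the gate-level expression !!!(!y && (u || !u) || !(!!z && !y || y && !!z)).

y && z

!!!(!y && (u || !u) || !(!!z && !y || y && !!z))
= !!!(!y || !(!!z && !y || y && !!z))   [complement / identity]
= !(!y || !(!!z && !y || y && !!z))   [double negation]
= !(!y || !!!z)   [distribution]
= !(!y || !z)   [double negation]
= y && z   [De Morgan]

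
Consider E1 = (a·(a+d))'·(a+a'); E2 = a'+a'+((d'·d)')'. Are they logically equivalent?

Yes

E1: (a·(a+d))'·(a+a')
    = a'·(a+a')
    = a'
E2: a'+a'+((d'·d)')'
    = a'+a'+d'·d
    = a'+a'
    = a'
Both reduce to a', so they are equivalent.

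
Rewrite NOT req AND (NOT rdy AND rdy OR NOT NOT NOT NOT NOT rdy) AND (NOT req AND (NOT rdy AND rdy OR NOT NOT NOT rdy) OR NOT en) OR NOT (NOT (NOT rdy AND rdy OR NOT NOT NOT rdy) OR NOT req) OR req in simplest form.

NOT rdy OR req

NOT req AND (NOT rdy AND rdy OR NOT NOT NOT NOT NOT rdy) AND (NOT req AND (NOT rdy AND rdy OR NOT NOT NOT rdy) OR NOT en) OR NOT (NOT (NOT rdy AND rdy OR NOT NOT NOT rdy) OR NOT req) OR req
= NOT req AND (NOT rdy AND rdy OR NOT NOT NOT rdy) AND (NOT req AND (NOT rdy AND rdy OR NOT NOT NOT rdy) OR NOT en) OR NOT (NOT (NOT rdy AND rdy OR NOT NOT NOT rdy) OR NOT req) OR req
= NOT req AND (NOT rdy AND rdy OR NOT NOT NOT rdy) OR NOT (NOT (NOT rdy AND rdy OR NOT NOT NOT rdy) OR NOT req) OR req
= NOT req AND (NOT rdy AND rdy OR NOT NOT NOT rdy) OR (NOT rdy AND rdy OR NOT NOT NOT rdy) AND req OR req
= NOT rdy AND rdy OR NOT NOT NOT rdy OR req
= NOT NOT NOT rdy OR req
= NOT rdy OR req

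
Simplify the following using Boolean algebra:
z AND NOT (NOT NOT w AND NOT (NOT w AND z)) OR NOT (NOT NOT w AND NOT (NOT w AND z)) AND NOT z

NOT w

z AND NOT (NOT NOT w AND NOT (NOT w AND z)) OR NOT (NOT NOT w AND NOT (NOT w AND z)) AND NOT z
= NOT (NOT NOT w AND NOT (NOT w AND z))   [distribution]
= NOT w OR NOT w AND z   [De Morgan]
= NOT w   [absorption]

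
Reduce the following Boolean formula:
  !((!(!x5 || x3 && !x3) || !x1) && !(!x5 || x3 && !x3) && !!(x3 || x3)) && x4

(!x5 || !x3) && x4

!((!(!x5 || x3 && !x3) || !x1) && !(!x5 || x3 && !x3) && !!(x3 || x3)) && x4
= !(!(!x5 || x3 && !x3) && !!(x3 || x3)) && x4
= !(!(!x5 || x3 && !x3) && !!x3) && x4
= !(!!x5 && !!x3) && x4
= (!x5 || !x3) && x4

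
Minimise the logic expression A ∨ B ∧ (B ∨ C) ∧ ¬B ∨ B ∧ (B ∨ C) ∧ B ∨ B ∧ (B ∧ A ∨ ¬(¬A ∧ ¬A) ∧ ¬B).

A ∨ B ∧ (B ∨ C) ∧ ¬B ∨ B ∧ (B ∨ C) ∧ B ∨ B ∧ (B ∧ A ∨ ¬(¬A ∧ ¬A) ∧ ¬B)
= A ∨ B ∧ (B ∨ C) ∧ ¬B ∨ B ∧ (B ∨ C) ∧ B ∨ B ∧ (B ∧ A ∨ (A ∨ A) ∧ ¬B)
= A ∨ B ∧ (B ∨ C) ∨ B ∧ (B ∧ A ∨ (A ∨ A) ∧ ¬B)
= A ∨ B ∧ (B ∨ C) ∨ B ∧ (B ∧ A ∨ A ∧ ¬B)
= A ∨ B ∧ (B ∨ C) ∨ B ∧ A
= A ∨ B ∨ B ∧ A
= A ∨ B

A ∨ B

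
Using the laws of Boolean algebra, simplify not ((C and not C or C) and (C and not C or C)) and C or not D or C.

not D or C

not ((C and not C or C) and (C and not C or C)) and C or not D or C
= not (C and C or C and not C) and C or not D or C
= not C and C or not D or C
= not D or C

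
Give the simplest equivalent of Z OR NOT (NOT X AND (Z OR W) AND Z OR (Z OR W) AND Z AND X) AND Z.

Z OR NOT (NOT X AND (Z OR W) AND Z OR (Z OR W) AND Z AND X) AND Z
= Z OR NOT ((Z OR W) AND Z) AND Z   — distribution
= Z OR NOT Z AND Z   — absorption
= Z   — complement / identity

Z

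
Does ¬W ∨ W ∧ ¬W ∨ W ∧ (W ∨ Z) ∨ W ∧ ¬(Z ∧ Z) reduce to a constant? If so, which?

¬W ∨ W ∧ ¬W ∨ W ∧ (W ∨ Z) ∨ W ∧ ¬(Z ∧ Z)
= ¬W ∨ W ∧ ¬W ∨ W ∧ (W ∨ Z) ∨ W ∧ ¬Z   (idempotence)
= ¬W ∨ W ∧ ¬W ∨ W ∨ W ∧ ¬Z   (absorption)
= ¬W ∨ W ∧ ¬W ∨ W   (absorption)
= ¬W ∨ W   (complement / identity)
= True   (complement)

yes, True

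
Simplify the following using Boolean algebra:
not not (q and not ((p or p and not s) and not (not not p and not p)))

q and not p

not not (q and not ((p or p and not s) and not (not not p and not p)))
= q and not ((p or p and not s) and not (not not p and not p))   (double negation)
= q and not ((p or p and not s) and (not p or p))   (De Morgan)
= q and not (p and (not p or p))   (absorption)
= q and not p   (complement / identity)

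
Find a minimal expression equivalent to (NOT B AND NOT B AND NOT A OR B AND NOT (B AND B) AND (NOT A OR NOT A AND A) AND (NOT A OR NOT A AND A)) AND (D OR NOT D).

(NOT B AND NOT B AND NOT A OR B AND NOT (B AND B) AND (NOT A OR NOT A AND A) AND (NOT A OR NOT A AND A)) AND (D OR NOT D)
= (NOT B AND NOT B AND NOT A OR B AND NOT (B AND B) AND (NOT A AND NOT A OR NOT A AND A)) AND (D OR NOT D)   [distribution]
= (NOT B AND NOT B AND NOT A OR B AND NOT B AND (NOT A AND NOT A OR NOT A AND A)) AND (D OR NOT D)   [idempotence]
= (NOT B AND NOT B AND NOT A OR B AND NOT B AND NOT A) AND (D OR NOT D)   [distribution]
= NOT B AND NOT A AND (D OR NOT D)   [distribution]
= NOT B AND NOT A   [complement / identity]

NOT B AND NOT A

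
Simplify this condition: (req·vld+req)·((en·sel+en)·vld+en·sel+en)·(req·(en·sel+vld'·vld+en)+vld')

req·en

(req·vld+req)·((en·sel+en)·vld+en·sel+en)·(req·(en·sel+vld'·vld+en)+vld')
= req·((en·sel+en)·vld+en·sel+en)·(req·(en·sel+vld'·vld+en)+vld')   (absorption)
= req·((en·sel+en)·vld+en·sel+en)·(req·(en·sel+en)+vld')   (complement / identity)
= req·(en·sel+en)·(req·(en·sel+en)+vld')   (absorption)
= req·(en·sel+en)   (absorption)
= req·en   (absorption)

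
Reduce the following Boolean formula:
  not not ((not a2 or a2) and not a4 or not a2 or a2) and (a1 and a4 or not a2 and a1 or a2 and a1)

a1

not not ((not a2 or a2) and not a4 or not a2 or a2) and (a1 and a4 or not a2 and a1 or a2 and a1)
= not not ((not a2 or a2) and not a4 or not a2 or a2) and (a1 and a4 or a1)
= not not (not a2 or a2) and (a1 and a4 or a1)
= (not a2 or a2) and (a1 and a4 or a1)
= (not a2 or a2) and a1
= a1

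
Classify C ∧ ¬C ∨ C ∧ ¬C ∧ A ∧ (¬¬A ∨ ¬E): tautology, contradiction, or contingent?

contradiction

C ∧ ¬C ∨ C ∧ ¬C ∧ A ∧ (¬¬A ∨ ¬E)
= C ∧ ¬C ∨ C ∧ ¬C ∧ A ∧ (A ∨ ¬E)   [double negation]
= C ∧ ¬C ∨ C ∧ ¬C ∧ A   [absorption]
= C ∧ ¬C   [absorption]
= False   [complement]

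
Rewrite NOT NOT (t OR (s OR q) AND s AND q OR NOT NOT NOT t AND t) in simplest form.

t OR s AND q

NOT NOT (t OR (s OR q) AND s AND q OR NOT NOT NOT t AND t)
= NOT NOT (t OR (s OR q) AND s AND q OR NOT t AND t)   [double negation]
= t OR (s OR q) AND s AND q OR NOT t AND t   [double negation]
= t OR s AND q OR NOT t AND t   [absorption]
= t OR s AND q   [complement / identity]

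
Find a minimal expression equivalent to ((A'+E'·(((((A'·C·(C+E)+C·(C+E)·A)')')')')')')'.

((A'+E'·(((((A'·C·(C+E)+C·(C+E)·A)')')')')')')'
= ((A'+E'·(((A'·C·(C+E)+C·(C+E)·A)')')')')'   [double negation]
= ((A'+E'·(A'·C·(C+E)+C·(C+E)·A)')')'   [double negation]
= ((A'+E'·(C·(C+E))')')'   [distribution]
= A'+E'·(C·(C+E))'   [double negation]
= A'+E'·C'   [absorption]

A'+E'·C'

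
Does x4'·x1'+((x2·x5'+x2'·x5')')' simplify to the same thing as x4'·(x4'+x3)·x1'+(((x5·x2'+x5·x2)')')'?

E1: x4'·x1'+((x2·x5'+x2'·x5')')'
    = x4'·x1'+((x5')')'   — distribution
    = x4'·x1'+x5'   — double negation
E2: x4'·(x4'+x3)·x1'+(((x5·x2'+x5·x2)')')'
    = x4'·(x4'+x3)·x1'+(x5·x2'+x5·x2)'   — double negation
    = x4'·x1'+(x5·x2'+x5·x2)'   — absorption
    = x4'·x1'+x5'   — distribution
Both reduce to x4'·x1'+x5', so they are equivalent.

Yes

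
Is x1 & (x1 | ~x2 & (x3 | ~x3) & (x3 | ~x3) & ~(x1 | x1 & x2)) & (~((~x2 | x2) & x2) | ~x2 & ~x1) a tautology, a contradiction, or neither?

neither

x1 & (x1 | ~x2 & (x3 | ~x3) & (x3 | ~x3) & ~(x1 | x1 & x2)) & (~((~x2 | x2) & x2) | ~x2 & ~x1)
= x1 & (x1 | ~x2 & (x3 | ~x3) & (x3 | ~x3) & ~x1) & (~((~x2 | x2) & x2) | ~x2 & ~x1)   — absorption
= x1 & (x1 | ~x2 & (x3 | ~x3) & (x3 | ~x3) & ~x1) & (~x2 | ~x2 & ~x1)   — complement / identity
= x1 & (x1 | ~x2 & (x3 | ~x3) & ~x1) & (~x2 | ~x2 & ~x1)   — complement / identity
= x1 & (x1 | ~x2 & ~x1) & (~x2 | ~x2 & ~x1)   — complement / identity
= x1 & (~x2 & ~x1 | x1 & ~x2)   — distribution
= x1 & ~x2   — distribution
This depends on x1, x2, so it is not a constant.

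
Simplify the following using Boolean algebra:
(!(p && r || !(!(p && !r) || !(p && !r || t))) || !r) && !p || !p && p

!p

(!(p && r || !(!(p && !r) || !(p && !r || t))) || !r) && !p || !p && p
= (!(p && r || p && !r && (p && !r || t)) || !r) && !p || !p && p   — De Morgan
= (!(p && r || p && !r && (p && !r || t)) || !r) && !p   — complement / identity
= (!(p && r || p && !r) || !r) && !p   — absorption
= (!p || !r) && !p   — distribution
= !p   — absorption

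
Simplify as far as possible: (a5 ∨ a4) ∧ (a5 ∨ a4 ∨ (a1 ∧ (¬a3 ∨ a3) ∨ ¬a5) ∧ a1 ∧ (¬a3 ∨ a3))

(a5 ∨ a4) ∧ (a5 ∨ a4 ∨ (a1 ∧ (¬a3 ∨ a3) ∨ ¬a5) ∧ a1 ∧ (¬a3 ∨ a3))
= (a5 ∨ a4) ∧ (a5 ∨ a4 ∨ a1 ∧ (¬a3 ∨ a3))
= (a5 ∨ a4) ∧ (a5 ∨ a4 ∨ a1)
= a5 ∨ a4

a5 ∨ a4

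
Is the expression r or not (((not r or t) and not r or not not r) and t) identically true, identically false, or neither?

r or not (((not r or t) and not r or not not r) and t)
= r or not ((not r or not not r) and t)   [absorption]
= r or not ((not r or r) and t)   [double negation]
= r or not t   [complement / identity]
This depends on r, t, so it is not a constant.

neither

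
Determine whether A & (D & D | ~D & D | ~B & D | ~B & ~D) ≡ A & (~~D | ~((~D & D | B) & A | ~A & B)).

Yes

E1: A & (D & D | ~D & D | ~B & D | ~B & ~D)
    = A & (D & D | ~D & D | ~B)
    = A & (D | ~B)
E2: A & (~~D | ~((~D & D | B) & A | ~A & B))
    = A & (~~D | ~(B & A | ~A & B))
    = A & (D | ~(B & A | ~A & B))
    = A & (D | ~B)
Both reduce to A & (D | ~B), so they are equivalent.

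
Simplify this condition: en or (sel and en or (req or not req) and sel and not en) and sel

en or sel

en or (sel and en or (req or not req) and sel and not en) and sel
= en or (sel and en or sel and not en) and sel   (complement / identity)
= en or sel and sel   (distribution)
= en or sel   (idempotence)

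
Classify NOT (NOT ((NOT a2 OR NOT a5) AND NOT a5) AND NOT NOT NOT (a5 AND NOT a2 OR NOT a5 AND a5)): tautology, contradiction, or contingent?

NOT (NOT ((NOT a2 OR NOT a5) AND NOT a5) AND NOT NOT NOT (a5 AND NOT a2 OR NOT a5 AND a5))
= NOT (NOT ((NOT a2 OR NOT a5) AND NOT a5) AND NOT NOT NOT ((NOT a2 OR NOT a5) AND a5))
= NOT (NOT ((NOT a2 OR NOT a5) AND NOT a5) AND NOT ((NOT a2 OR NOT a5) AND a5))
= (NOT a2 OR NOT a5) AND NOT a5 OR (NOT a2 OR NOT a5) AND a5
= NOT a2 OR NOT a5
This depends on a2, a5, so it is not a constant.

contingent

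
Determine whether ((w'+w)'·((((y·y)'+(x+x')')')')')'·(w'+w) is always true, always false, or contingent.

((w'+w)'·((((y·y)'+(x+x')')')')')'·(w'+w)
= ((w'+w)'·((y·y·(x+x'))')')'·(w'+w)
= ((w'+w)'·((y·(x+x'))')')'·(w'+w)
= (w'+w+(y·(x+x'))')·(w'+w)
= (w'+w+y')·(w'+w)
= w'+w
= 1

always true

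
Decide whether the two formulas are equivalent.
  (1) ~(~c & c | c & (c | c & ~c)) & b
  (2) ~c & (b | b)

Yes

E1: ~(~c & c | c & (c | c & ~c)) & b
    = ~(~c & c | c & c) & b   — complement / identity
    = ~c & b   — distribution
E2: ~c & (b | b)
    = ~c & b   — idempotence
Both reduce to ~c & b, so they are equivalent.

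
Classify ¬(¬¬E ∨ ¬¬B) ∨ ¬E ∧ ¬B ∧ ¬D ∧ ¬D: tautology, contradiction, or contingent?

¬(¬¬E ∨ ¬¬B) ∨ ¬E ∧ ¬B ∧ ¬D ∧ ¬D
= ¬E ∧ ¬B ∨ ¬E ∧ ¬B ∧ ¬D ∧ ¬D   [De Morgan]
= ¬E ∧ ¬B ∨ ¬E ∧ ¬B ∧ ¬D   [idempotence]
= ¬E ∧ ¬B   [absorption]
This depends on B, E, so it is not a constant.

contingent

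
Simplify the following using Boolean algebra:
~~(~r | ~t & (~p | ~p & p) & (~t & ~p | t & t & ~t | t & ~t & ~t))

~r | ~t & ~p

~~(~r | ~t & (~p | ~p & p) & (~t & ~p | t & t & ~t | t & ~t & ~t))
= ~~(~r | ~t & (~p | ~p & p) & (~t & ~p | t & ~t))   [distribution]
= ~~(~r | ~t & ~p & (~t & ~p | t & ~t))   [complement / identity]
= ~~(~r | ~t & ~p & ~t & ~p)   [complement / identity]
= ~~(~r | ~t & ~p)   [idempotence]
= ~r | ~t & ~p   [double negation]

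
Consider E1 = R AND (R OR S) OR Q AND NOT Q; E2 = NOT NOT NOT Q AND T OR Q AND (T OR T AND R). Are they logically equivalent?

No

E1: R AND (R OR S) OR Q AND NOT Q
    = R AND (R OR S)
    = R
E2: NOT NOT NOT Q AND T OR Q AND (T OR T AND R)
    = NOT NOT NOT Q AND T OR Q AND T
    = NOT Q AND T OR Q AND T
    = T
These differ: at Q=0, R=1, S=1, T=0, E1 = 1 but E2 = 0.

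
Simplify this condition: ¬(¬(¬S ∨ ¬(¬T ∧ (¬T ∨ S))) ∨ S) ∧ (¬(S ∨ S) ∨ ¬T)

¬S

¬(¬(¬S ∨ ¬(¬T ∧ (¬T ∨ S))) ∨ S) ∧ (¬(S ∨ S) ∨ ¬T)
= ¬(¬(¬S ∨ ¬¬T) ∨ S) ∧ (¬(S ∨ S) ∨ ¬T)
= ¬(¬(¬S ∨ ¬¬T) ∨ S) ∧ (¬S ∨ ¬T)
= ¬(S ∧ ¬T ∨ S) ∧ (¬S ∨ ¬T)
= ¬S ∧ (¬S ∨ ¬T)
= ¬S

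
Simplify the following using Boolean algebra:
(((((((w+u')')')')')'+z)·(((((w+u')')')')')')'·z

(((((((w+u')')')')')'+z)·(((((w+u')')')')')')'·z
= ((((((w+u')')')')')')'·z   [absorption]
= ((((w+u')')')')'·z   [double negation]
= ((w+u')')'·z   [double negation]
= (w+u')·z   [double negation]

(w+u')·z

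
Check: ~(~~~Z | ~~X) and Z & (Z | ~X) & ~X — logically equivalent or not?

E1: ~(~~~Z | ~~X)
    = ~~Z & ~X   — De Morgan
    = Z & ~X   — double negation
E2: Z & (Z | ~X) & ~X
    = Z & ~X   — absorption
Both reduce to Z & ~X, so they are equivalent.

Yes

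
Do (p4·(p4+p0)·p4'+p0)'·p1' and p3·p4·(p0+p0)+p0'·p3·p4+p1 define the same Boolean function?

E1: (p4·(p4+p0)·p4'+p0)'·p1'
    = (p4·p4'+p0)'·p1'
    = p0'·p1'
E2: p3·p4·(p0+p0)+p0'·p3·p4+p1
    = p3·p4·p0+p0'·p3·p4+p1
    = p3·p4+p1
These differ: at p0=0, p1=1, p3=1, p4=1, E1 = 0 but E2 = 1.

No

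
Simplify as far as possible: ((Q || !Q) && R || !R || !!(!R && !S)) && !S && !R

((Q || !Q) && R || !R || !!(!R && !S)) && !S && !R
= ((Q || !Q) && R || !R || !R && !S) && !S && !R   (double negation)
= (R || !R || !R && !S) && !S && !R   (complement / identity)
= (R || !R) && !S && !R   (absorption)
= !S && !R   (complement / identity)

!S && !R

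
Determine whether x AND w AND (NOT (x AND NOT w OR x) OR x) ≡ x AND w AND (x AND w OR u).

E1: x AND w AND (NOT (x AND NOT w OR x) OR x)
    = x AND w AND (NOT x OR x)   (absorption)
    = x AND w   (complement / identity)
E2: x AND w AND (x AND w OR u)
    = x AND w   (absorption)
Both reduce to x AND w, so they are equivalent.

Yes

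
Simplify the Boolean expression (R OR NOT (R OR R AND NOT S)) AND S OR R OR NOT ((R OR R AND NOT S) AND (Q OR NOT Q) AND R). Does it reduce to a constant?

(R OR NOT (R OR R AND NOT S)) AND S OR R OR NOT ((R OR R AND NOT S) AND (Q OR NOT Q) AND R)
= (R OR NOT (R OR R AND NOT S)) AND S OR R OR NOT ((R OR R AND NOT S) AND R)   — complement / identity
= (R OR NOT (R OR R AND NOT S)) AND S OR R OR NOT (R AND R)   — absorption
= (R OR NOT R) AND S OR R OR NOT (R AND R)   — absorption
= (R OR NOT R) AND S OR R OR NOT R   — idempotence
= R OR NOT R   — absorption
= TRUE   — complement

TRUE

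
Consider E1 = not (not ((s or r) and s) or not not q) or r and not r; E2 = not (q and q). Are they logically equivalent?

E1: not (not ((s or r) and s) or not not q) or r and not r
    = not (not s or not not q) or r and not r
    = s and not q or r and not r
    = s and not q
E2: not (q and q)
    = not q
These differ: at q=0, r=0, s=0, E1 = 0 but E2 = 1.

No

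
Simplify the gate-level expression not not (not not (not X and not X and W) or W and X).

not not (not not (not X and not X and W) or W and X)
= not not (not X and not X and W) or W and X   — double negation
= not X and not X and W or W and X   — double negation
= not X and W or W and X   — idempotence
= W   — distribution

W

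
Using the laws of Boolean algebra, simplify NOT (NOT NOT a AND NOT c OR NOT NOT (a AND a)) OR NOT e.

NOT a OR NOT e

NOT (NOT NOT a AND NOT c OR NOT NOT (a AND a)) OR NOT e
= NOT (NOT NOT a AND NOT c OR NOT NOT a) OR NOT e   — idempotence
= NOT NOT NOT a OR NOT e   — absorption
= NOT a OR NOT e   — double negation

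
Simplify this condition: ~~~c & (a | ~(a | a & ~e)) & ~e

~c & ~e

~~~c & (a | ~(a | a & ~e)) & ~e
= ~c & (a | ~(a | a & ~e)) & ~e   — double negation
= ~c & (a | ~a) & ~e   — absorption
= ~c & ~e   — complement / identity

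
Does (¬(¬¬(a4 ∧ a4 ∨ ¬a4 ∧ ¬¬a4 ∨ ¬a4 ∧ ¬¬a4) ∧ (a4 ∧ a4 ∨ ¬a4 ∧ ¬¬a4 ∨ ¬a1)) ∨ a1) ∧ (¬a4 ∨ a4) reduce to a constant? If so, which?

(¬(¬¬(a4 ∧ a4 ∨ ¬a4 ∧ ¬¬a4 ∨ ¬a4 ∧ ¬¬a4) ∧ (a4 ∧ a4 ∨ ¬a4 ∧ ¬¬a4 ∨ ¬a1)) ∨ a1) ∧ (¬a4 ∨ a4)
= (¬(¬¬(a4 ∧ a4 ∨ ¬a4 ∧ ¬¬a4) ∧ (a4 ∧ a4 ∨ ¬a4 ∧ ¬¬a4 ∨ ¬a1)) ∨ a1) ∧ (¬a4 ∨ a4)   — idempotence
= (¬((a4 ∧ a4 ∨ ¬a4 ∧ ¬¬a4) ∧ (a4 ∧ a4 ∨ ¬a4 ∧ ¬¬a4 ∨ ¬a1)) ∨ a1) ∧ (¬a4 ∨ a4)   — double negation
= (¬(a4 ∧ a4 ∨ ¬a4 ∧ ¬¬a4) ∨ a1) ∧ (¬a4 ∨ a4)   — absorption
= ¬(a4 ∧ a4 ∨ ¬a4 ∧ ¬¬a4) ∨ a1   — complement / identity
= ¬(a4 ∧ a4 ∨ ¬a4 ∧ a4) ∨ a1   — double negation
= ¬a4 ∨ a1   — distribution
This depends on a1, a4, so it is not a constant.

no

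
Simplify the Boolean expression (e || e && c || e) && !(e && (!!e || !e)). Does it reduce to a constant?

false

(e || e && c || e) && !(e && (!!e || !e))
= (e || e && c || e) && !(e && (e || !e))   [double negation]
= (e || e && c || e) && !e   [complement / identity]
= (e || e) && !e   [absorption]
= e && !e   [idempotence]
= false   [complement]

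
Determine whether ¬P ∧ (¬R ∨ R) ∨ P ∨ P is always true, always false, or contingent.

¬P ∧ (¬R ∨ R) ∨ P ∨ P
= ¬P ∧ (¬R ∨ R) ∨ P
= ¬P ∨ P
= True

always true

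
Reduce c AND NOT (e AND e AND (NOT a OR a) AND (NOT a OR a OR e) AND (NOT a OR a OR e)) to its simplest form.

c AND NOT (e AND e AND (NOT a OR a) AND (NOT a OR a OR e) AND (NOT a OR a OR e))
= c AND NOT (e AND e AND (NOT a OR a) AND (NOT a OR a OR e))   (idempotence)
= c AND NOT (e AND e AND (NOT a OR a))   (absorption)
= c AND NOT (e AND e)   (complement / identity)
= c AND NOT e   (idempotence)

c AND NOT e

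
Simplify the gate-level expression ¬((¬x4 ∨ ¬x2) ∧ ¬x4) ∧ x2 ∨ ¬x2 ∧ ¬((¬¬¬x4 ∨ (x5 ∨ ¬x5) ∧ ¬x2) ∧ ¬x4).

x4

¬((¬x4 ∨ ¬x2) ∧ ¬x4) ∧ x2 ∨ ¬x2 ∧ ¬((¬¬¬x4 ∨ (x5 ∨ ¬x5) ∧ ¬x2) ∧ ¬x4)
= ¬((¬x4 ∨ ¬x2) ∧ ¬x4) ∧ x2 ∨ ¬x2 ∧ ¬((¬¬¬x4 ∨ ¬x2) ∧ ¬x4)   (complement / identity)
= ¬((¬x4 ∨ ¬x2) ∧ ¬x4) ∧ x2 ∨ ¬x2 ∧ ¬((¬x4 ∨ ¬x2) ∧ ¬x4)   (double negation)
= ¬((¬x4 ∨ ¬x2) ∧ ¬x4)   (distribution)
= ¬¬x4   (absorption)
= x4   (double negation)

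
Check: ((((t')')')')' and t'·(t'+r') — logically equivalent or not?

E1: ((((t')')')')'
    = ((t')')'   (double negation)
    = t'   (double negation)
E2: t'·(t'+r')
    = t'   (absorption)
Both reduce to t', so they are equivalent.

Yes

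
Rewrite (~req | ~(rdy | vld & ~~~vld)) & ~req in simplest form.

~req

(~req | ~(rdy | vld & ~~~vld)) & ~req
= (~req | ~(rdy | vld & ~vld)) & ~req   [double negation]
= (~req | ~rdy) & ~req   [complement / identity]
= ~req   [absorption]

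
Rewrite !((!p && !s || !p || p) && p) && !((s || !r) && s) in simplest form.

!p && !s

!((!p && !s || !p || p) && p) && !((s || !r) && s)
= !((!p && !s || !p || p) && p) && !s
= !((!p || p) && p) && !s
= !p && !s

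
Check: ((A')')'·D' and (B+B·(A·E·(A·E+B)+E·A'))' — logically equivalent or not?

E1: ((A')')'·D'
    = A'·D'   (double negation)
E2: (B+B·(A·E·(A·E+B)+E·A'))'
    = (B+B·(A·E+E·A'))'   (absorption)
    = (B+B·E)'   (distribution)
    = B'   (absorption)
These differ: at A=0, B=0, D=1, E=0, E1 = 0 but E2 = 1.

No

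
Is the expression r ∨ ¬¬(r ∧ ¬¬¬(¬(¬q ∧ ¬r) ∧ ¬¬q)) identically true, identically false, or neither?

neither

r ∨ ¬¬(r ∧ ¬¬¬(¬(¬q ∧ ¬r) ∧ ¬¬q))
= r ∨ ¬¬(r ∧ ¬¬(¬q ∧ ¬r ∨ ¬q))   [De Morgan]
= r ∨ ¬¬(r ∧ ¬¬¬q)   [absorption]
= r ∨ ¬¬(r ∧ ¬q)   [double negation]
= r ∨ r ∧ ¬q   [double negation]
= r   [absorption]
This depends on r, so it is not a constant.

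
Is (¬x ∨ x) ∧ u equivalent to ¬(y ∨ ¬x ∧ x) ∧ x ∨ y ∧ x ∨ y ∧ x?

No

E1: (¬x ∨ x) ∧ u
    = u   (complement / identity)
E2: ¬(y ∨ ¬x ∧ x) ∧ x ∨ y ∧ x ∨ y ∧ x
    = ¬(y ∨ ¬x ∧ x) ∧ x ∨ y ∧ x   (idempotence)
    = ¬y ∧ x ∨ y ∧ x   (complement / identity)
    = x   (distribution)
These differ: at u=0, x=1, y=1, E1 = 0 but E2 = 1.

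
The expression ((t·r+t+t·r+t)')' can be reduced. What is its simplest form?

t

((t·r+t+t·r+t)')'
= ((t·r+t)')'   — idempotence
= t·r+t   — double negation
= t   — absorption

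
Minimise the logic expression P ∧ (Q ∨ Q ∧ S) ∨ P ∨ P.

P

P ∧ (Q ∨ Q ∧ S) ∨ P ∨ P
= P ∧ Q ∨ P ∨ P
= P ∨ P
= P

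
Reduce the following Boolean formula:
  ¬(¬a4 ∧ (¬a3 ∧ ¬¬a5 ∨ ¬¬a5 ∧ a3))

¬(¬a4 ∧ (¬a3 ∧ ¬¬a5 ∨ ¬¬a5 ∧ a3))
= ¬(¬a4 ∧ ¬¬a5)   [distribution]
= a4 ∨ ¬a5   [De Morgan]

a4 ∨ ¬a5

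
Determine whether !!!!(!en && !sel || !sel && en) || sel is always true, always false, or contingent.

!!!!(!en && !sel || !sel && en) || sel
= !!!!!sel || sel   — distribution
= !!!sel || sel   — double negation
= !sel || sel   — double negation
= true   — complement

always true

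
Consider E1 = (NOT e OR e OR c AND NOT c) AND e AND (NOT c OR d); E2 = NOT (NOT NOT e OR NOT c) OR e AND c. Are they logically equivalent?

No

E1: (NOT e OR e OR c AND NOT c) AND e AND (NOT c OR d)
    = (NOT e OR e) AND e AND (NOT c OR d)   [complement / identity]
    = e AND (NOT c OR d)   [complement / identity]
E2: NOT (NOT NOT e OR NOT c) OR e AND c
    = NOT e AND c OR e AND c   [De Morgan]
    = c   [distribution]
These differ: at c=1, d=0, e=0, E1 = 0 but E2 = 1.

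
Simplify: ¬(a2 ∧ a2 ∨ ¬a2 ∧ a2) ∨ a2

True

¬(a2 ∧ a2 ∨ ¬a2 ∧ a2) ∨ a2
= ¬a2 ∨ a2   (distribution)
= True   (complement)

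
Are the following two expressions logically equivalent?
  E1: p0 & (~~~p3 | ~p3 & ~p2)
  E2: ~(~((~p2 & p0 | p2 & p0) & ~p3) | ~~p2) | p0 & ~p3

Yes

E1: p0 & (~~~p3 | ~p3 & ~p2)
    = p0 & (~p3 | ~p3 & ~p2)   (double negation)
    = p0 & ~p3   (absorption)
E2: ~(~((~p2 & p0 | p2 & p0) & ~p3) | ~~p2) | p0 & ~p3
    = ~(~(p0 & ~p3) | ~~p2) | p0 & ~p3   (distribution)
    = p0 & ~p3 & ~p2 | p0 & ~p3   (De Morgan)
    = p0 & ~p3   (absorption)
Both reduce to p0 & ~p3, so they are equivalent.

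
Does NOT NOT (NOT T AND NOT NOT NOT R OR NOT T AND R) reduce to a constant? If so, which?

NOT NOT (NOT T AND NOT NOT NOT R OR NOT T AND R)
= NOT NOT (NOT T AND NOT R OR NOT T AND R)   (double negation)
= NOT NOT NOT T   (distribution)
= NOT T   (double negation)
This depends on T, so it is not a constant.

no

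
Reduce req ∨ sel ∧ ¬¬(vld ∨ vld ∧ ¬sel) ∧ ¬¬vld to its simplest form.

req ∨ sel ∧ ¬¬(vld ∨ vld ∧ ¬sel) ∧ ¬¬vld
= req ∨ sel ∧ ¬¬vld ∧ ¬¬vld   — absorption
= req ∨ sel ∧ ¬¬vld   — idempotence
= req ∨ sel ∧ vld   — double negation

req ∨ sel ∧ vld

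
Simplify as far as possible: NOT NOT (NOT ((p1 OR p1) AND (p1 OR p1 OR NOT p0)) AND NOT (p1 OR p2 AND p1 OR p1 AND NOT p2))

NOT NOT (NOT ((p1 OR p1) AND (p1 OR p1 OR NOT p0)) AND NOT (p1 OR p2 AND p1 OR p1 AND NOT p2))
= NOT NOT (NOT (p1 OR p1) AND NOT (p1 OR p2 AND p1 OR p1 AND NOT p2))   — absorption
= NOT (p1 OR p1 OR p1 OR p2 AND p1 OR p1 AND NOT p2)   — De Morgan
= NOT (p1 OR p1 OR p1 OR p1)   — distribution
= NOT (p1 OR p1)   — idempotence
= NOT p1   — idempotence

NOT p1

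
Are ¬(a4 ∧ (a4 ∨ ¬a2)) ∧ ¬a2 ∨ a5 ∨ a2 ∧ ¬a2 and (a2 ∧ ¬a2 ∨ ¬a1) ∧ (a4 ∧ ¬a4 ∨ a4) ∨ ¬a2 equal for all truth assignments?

No

E1: ¬(a4 ∧ (a4 ∨ ¬a2)) ∧ ¬a2 ∨ a5 ∨ a2 ∧ ¬a2
    = ¬a4 ∧ ¬a2 ∨ a5 ∨ a2 ∧ ¬a2   [absorption]
    = ¬a4 ∧ ¬a2 ∨ a5   [complement / identity]
E2: (a2 ∧ ¬a2 ∨ ¬a1) ∧ (a4 ∧ ¬a4 ∨ a4) ∨ ¬a2
    = (a2 ∧ ¬a2 ∨ ¬a1) ∧ a4 ∨ ¬a2   [complement / identity]
    = ¬a1 ∧ a4 ∨ ¬a2   [complement / identity]
These differ: at a1=1, a2=0, a4=1, a5=0, E1 = 0 but E2 = 1.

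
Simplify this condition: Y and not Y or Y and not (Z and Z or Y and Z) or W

Y and not Y or Y and not (Z and Z or Y and Z) or W
= Y and not (Z and Z or Y and Z) or W   (complement / identity)
= Y and not (Z and (Z or Y)) or W   (distribution)
= Y and not Z or W   (absorption)

Y and not Z or W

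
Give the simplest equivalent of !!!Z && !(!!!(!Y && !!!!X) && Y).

!Z && !Y

!!!Z && !(!!!(!Y && !!!!X) && Y)
= !Z && !(!!!(!Y && !!!!X) && Y)   [double negation]
= !Z && !(!!!(!Y && !!X) && Y)   [double negation]
= !Z && !(!!(Y || !X) && Y)   [De Morgan]
= !Z && !((Y || !X) && Y)   [double negation]
= !Z && !Y   [absorption]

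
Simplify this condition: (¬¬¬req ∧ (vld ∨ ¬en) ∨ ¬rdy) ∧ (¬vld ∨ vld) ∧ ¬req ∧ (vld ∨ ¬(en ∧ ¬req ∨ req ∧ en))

¬req ∧ (vld ∨ ¬en)

(¬¬¬req ∧ (vld ∨ ¬en) ∨ ¬rdy) ∧ (¬vld ∨ vld) ∧ ¬req ∧ (vld ∨ ¬(en ∧ ¬req ∨ req ∧ en))
= (¬¬¬req ∧ (vld ∨ ¬en) ∨ ¬rdy) ∧ (¬vld ∨ vld) ∧ ¬req ∧ (vld ∨ ¬en)   (distribution)
= (¬¬¬req ∧ (vld ∨ ¬en) ∨ ¬rdy) ∧ ¬req ∧ (vld ∨ ¬en)   (complement / identity)
= (¬req ∧ (vld ∨ ¬en) ∨ ¬rdy) ∧ ¬req ∧ (vld ∨ ¬en)   (double negation)
= ¬req ∧ (vld ∨ ¬en)   (absorption)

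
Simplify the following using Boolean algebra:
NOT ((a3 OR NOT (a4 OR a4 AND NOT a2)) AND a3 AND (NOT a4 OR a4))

NOT a3

NOT ((a3 OR NOT (a4 OR a4 AND NOT a2)) AND a3 AND (NOT a4 OR a4))
= NOT ((a3 OR NOT (a4 OR a4 AND NOT a2)) AND a3)
= NOT ((a3 OR NOT a4) AND a3)
= NOT a3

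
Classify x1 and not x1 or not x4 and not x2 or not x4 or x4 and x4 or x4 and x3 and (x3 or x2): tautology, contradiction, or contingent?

x1 and not x1 or not x4 and not x2 or not x4 or x4 and x4 or x4 and x3 and (x3 or x2)
= not x4 and not x2 or not x4 or x4 and x4 or x4 and x3 and (x3 or x2)   — complement / identity
= not x4 and not x2 or not x4 or x4 and x4 or x4 and x3   — absorption
= not x4 or x4 and x4 or x4 and x3   — absorption
= not x4 or x4 and (x4 or x3)   — distribution
= not x4 or x4   — absorption
= True   — complement

tautology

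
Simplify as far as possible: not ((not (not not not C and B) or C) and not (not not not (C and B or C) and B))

not C and B

not ((not (not not not C and B) or C) and not (not not not (C and B or C) and B))
= not ((not (not not not C and B) or C) and not (not not not C and B))   (absorption)
= not not (not not not C and B)   (absorption)
= not not (not C and B)   (double negation)
= not C and B   (double negation)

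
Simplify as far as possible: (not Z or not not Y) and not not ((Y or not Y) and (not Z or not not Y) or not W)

(not Z or not not Y) and not not ((Y or not Y) and (not Z or not not Y) or not W)
= (not Z or not not Y) and not not (not Z or not not Y or not W)
= (not Z or not not Y) and (not Z or not not Y or not W)
= not Z or not not Y
= not Z or Y

not Z or Y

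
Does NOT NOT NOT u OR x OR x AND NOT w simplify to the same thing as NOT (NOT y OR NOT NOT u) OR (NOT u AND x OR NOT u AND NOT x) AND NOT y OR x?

Yes

E1: NOT NOT NOT u OR x OR x AND NOT w
    = NOT NOT NOT u OR x   (absorption)
    = NOT u OR x   (double negation)
E2: NOT (NOT y OR NOT NOT u) OR (NOT u AND x OR NOT u AND NOT x) AND NOT y OR x
    = NOT (NOT y OR NOT NOT u) OR NOT u AND NOT y OR x   (distribution)
    = y AND NOT u OR NOT u AND NOT y OR x   (De Morgan)
    = (y OR NOT y) AND NOT u OR x   (distribution)
    = NOT u OR x   (complement / identity)
Both reduce to NOT u OR x, so they are equivalent.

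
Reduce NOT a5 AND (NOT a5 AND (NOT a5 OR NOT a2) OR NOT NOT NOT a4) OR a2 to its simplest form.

NOT a5 AND (NOT a5 AND (NOT a5 OR NOT a2) OR NOT NOT NOT a4) OR a2
= NOT a5 AND (NOT a5 OR NOT NOT NOT a4) OR a2
= NOT a5 AND (NOT a5 OR NOT a4) OR a2
= NOT a5 OR a2

NOT a5 OR a2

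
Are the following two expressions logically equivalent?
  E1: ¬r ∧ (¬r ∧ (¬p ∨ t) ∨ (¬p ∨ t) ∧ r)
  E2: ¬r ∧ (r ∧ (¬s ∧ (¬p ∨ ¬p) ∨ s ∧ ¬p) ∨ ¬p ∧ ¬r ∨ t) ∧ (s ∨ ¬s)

E1: ¬r ∧ (¬r ∧ (¬p ∨ t) ∨ (¬p ∨ t) ∧ r)
    = ¬r ∧ (¬p ∨ t)   [distribution]
E2: ¬r ∧ (r ∧ (¬s ∧ (¬p ∨ ¬p) ∨ s ∧ ¬p) ∨ ¬p ∧ ¬r ∨ t) ∧ (s ∨ ¬s)
    = ¬r ∧ (r ∧ (¬s ∧ (¬p ∨ ¬p) ∨ s ∧ ¬p) ∨ ¬p ∧ ¬r ∨ t)   [complement / identity]
    = ¬r ∧ (r ∧ (¬s ∧ ¬p ∨ s ∧ ¬p) ∨ ¬p ∧ ¬r ∨ t)   [idempotence]
    = ¬r ∧ (r ∧ ¬p ∨ ¬p ∧ ¬r ∨ t)   [distribution]
    = ¬r ∧ (¬p ∨ t)   [distribution]
Both reduce to ¬r ∧ (¬p ∨ t), so they are equivalent.

Yes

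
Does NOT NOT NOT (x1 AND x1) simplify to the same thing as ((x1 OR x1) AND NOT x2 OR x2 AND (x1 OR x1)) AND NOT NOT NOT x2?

No

E1: NOT NOT NOT (x1 AND x1)
    = NOT NOT NOT x1   [idempotence]
    = NOT x1   [double negation]
E2: ((x1 OR x1) AND NOT x2 OR x2 AND (x1 OR x1)) AND NOT NOT NOT x2
    = (x1 OR x1) AND NOT NOT NOT x2   [distribution]
    = x1 AND NOT NOT NOT x2   [idempotence]
    = x1 AND NOT x2   [double negation]
These differ: at x1=0, x2=0, E1 = 1 but E2 = 0.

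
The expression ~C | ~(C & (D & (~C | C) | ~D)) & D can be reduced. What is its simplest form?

~C | ~(C & (D & (~C | C) | ~D)) & D
= ~C | ~(C & (D | ~D)) & D   (complement / identity)
= ~C | ~C & D   (complement / identity)
= ~C   (absorption)

~C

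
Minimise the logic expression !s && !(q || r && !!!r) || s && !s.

!s && !q

!s && !(q || r && !!!r) || s && !s
= !s && !(q || r && !!!r)   (complement / identity)
= !s && !(q || r && !r)   (double negation)
= !s && !q   (complement / identity)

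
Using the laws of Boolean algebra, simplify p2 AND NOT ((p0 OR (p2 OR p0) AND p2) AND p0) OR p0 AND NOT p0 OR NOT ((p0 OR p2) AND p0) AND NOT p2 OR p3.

p2 AND NOT ((p0 OR (p2 OR p0) AND p2) AND p0) OR p0 AND NOT p0 OR NOT ((p0 OR p2) AND p0) AND NOT p2 OR p3
= p2 AND NOT ((p0 OR (p2 OR p0) AND p2) AND p0) OR NOT ((p0 OR p2) AND p0) AND NOT p2 OR p3   (complement / identity)
= p2 AND NOT ((p0 OR p2) AND p0) OR NOT ((p0 OR p2) AND p0) AND NOT p2 OR p3   (absorption)
= NOT ((p0 OR p2) AND p0) OR p3   (distribution)
= NOT p0 OR p3   (absorption)

NOT p0 OR p3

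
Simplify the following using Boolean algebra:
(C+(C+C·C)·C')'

C'

(C+(C+C·C)·C')'
= (C+(C+C)·C')'   — idempotence
= (C+C·C')'   — idempotence
= C'   — complement / identity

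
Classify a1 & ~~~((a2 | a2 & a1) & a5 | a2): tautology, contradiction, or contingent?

contingent

a1 & ~~~((a2 | a2 & a1) & a5 | a2)
= a1 & ~~~(a2 & a5 | a2)   [absorption]
= a1 & ~~~a2   [absorption]
= a1 & ~a2   [double negation]
This depends on a1, a2, so it is not a constant.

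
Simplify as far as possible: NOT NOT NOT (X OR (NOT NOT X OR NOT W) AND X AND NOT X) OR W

NOT NOT NOT (X OR (NOT NOT X OR NOT W) AND X AND NOT X) OR W
= NOT NOT NOT (X OR (X OR NOT W) AND X AND NOT X) OR W   (double negation)
= NOT NOT NOT (X OR X AND NOT X) OR W   (absorption)
= NOT NOT NOT X OR W   (complement / identity)
= NOT X OR W   (double negation)

NOT X OR W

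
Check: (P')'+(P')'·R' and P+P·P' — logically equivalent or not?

Yes

E1: (P')'+(P')'·R'
    = (P')'
    = P
E2: P+P·P'
    = P
Both reduce to P, so they are equivalent.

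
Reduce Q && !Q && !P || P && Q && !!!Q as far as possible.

false

Q && !Q && !P || P && Q && !!!Q
= Q && !Q && !P || P && Q && !Q   (double negation)
= Q && !Q   (distribution)
= false   (complement)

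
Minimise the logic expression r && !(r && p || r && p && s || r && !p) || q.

q

r && !(r && p || r && p && s || r && !p) || q
= r && !(r && p || r && !p) || q   (absorption)
= r && !r || q   (distribution)
= q   (complement / identity)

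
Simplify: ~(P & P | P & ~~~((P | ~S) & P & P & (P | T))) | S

~P | S

~(P & P | P & ~~~((P | ~S) & P & P & (P | T))) | S
= ~(P & P | P & ~((P | ~S) & P & P & (P | T))) | S
= ~(P & P | P & ~((P | ~S) & P & (P | T))) | S
= ~(P & P | P & ~(P & (P | T))) | S
= ~(P & P | P & ~P) | S
= ~P | S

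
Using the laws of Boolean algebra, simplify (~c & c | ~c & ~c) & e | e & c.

e

(~c & c | ~c & ~c) & e | e & c
= ~c & e | e & c   [distribution]
= e   [distribution]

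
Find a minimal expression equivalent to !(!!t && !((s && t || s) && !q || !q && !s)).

!(!!t && !((s && t || s) && !q || !q && !s))
= !(!!t && !(s && !q || !q && !s))
= !t || s && !q || !q && !s
= !t || !q

!t || !q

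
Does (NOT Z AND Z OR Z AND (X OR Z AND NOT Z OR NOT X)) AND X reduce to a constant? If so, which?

(NOT Z AND Z OR Z AND (X OR Z AND NOT Z OR NOT X)) AND X
= (NOT Z AND Z OR Z AND (X OR NOT X)) AND X   — complement / identity
= (NOT Z AND Z OR Z) AND X   — complement / identity
= Z AND X   — complement / identity
This depends on X, Z, so it is not a constant.

no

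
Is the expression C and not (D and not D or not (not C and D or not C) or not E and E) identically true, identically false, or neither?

identically false

C and not (D and not D or not (not C and D or not C) or not E and E)
= C and not (D and not D or not not C or not E and E)   (absorption)
= C and not (D and not D or not not C)   (complement / identity)
= C and not not not C   (complement / identity)
= C and not C   (double negation)
= False   (complement)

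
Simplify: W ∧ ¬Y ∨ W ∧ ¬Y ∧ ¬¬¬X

W ∧ ¬Y ∨ W ∧ ¬Y ∧ ¬¬¬X
= W ∧ ¬Y ∨ W ∧ ¬Y ∧ ¬X   (double negation)
= W ∧ ¬Y   (absorption)

W ∧ ¬Y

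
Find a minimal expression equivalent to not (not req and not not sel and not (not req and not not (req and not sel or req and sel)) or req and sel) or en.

not sel or en

not (not req and not not sel and not (not req and not not (req and not sel or req and sel)) or req and sel) or en
= not (not req and not not sel and (req or not (req and not sel or req and sel)) or req and sel) or en   [De Morgan]
= not (not req and sel and (req or not (req and not sel or req and sel)) or req and sel) or en   [double negation]
= not (not req and sel and (req or not req) or req and sel) or en   [distribution]
= not (not req and sel or req and sel) or en   [complement / identity]
= not sel or en   [distribution]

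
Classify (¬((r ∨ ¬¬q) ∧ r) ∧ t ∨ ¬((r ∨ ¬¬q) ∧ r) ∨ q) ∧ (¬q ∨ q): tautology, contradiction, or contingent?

(¬((r ∨ ¬¬q) ∧ r) ∧ t ∨ ¬((r ∨ ¬¬q) ∧ r) ∨ q) ∧ (¬q ∨ q)
= (¬((r ∨ ¬¬q) ∧ r) ∨ q) ∧ (¬q ∨ q)
= (¬((r ∨ q) ∧ r) ∨ q) ∧ (¬q ∨ q)
= ¬((r ∨ q) ∧ r) ∨ q
= ¬r ∨ q
This depends on q, r, so it is not a constant.

contingent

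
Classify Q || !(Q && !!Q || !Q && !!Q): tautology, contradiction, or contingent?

tautology

Q || !(Q && !!Q || !Q && !!Q)
= Q || !!!Q   (distribution)
= Q || !Q   (double negation)
= true   (complement)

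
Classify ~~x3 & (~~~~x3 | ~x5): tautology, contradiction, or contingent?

contingent

~~x3 & (~~~~x3 | ~x5)
= ~~x3 & (~~x3 | ~x5)
= ~~x3
= x3
This depends on x3, so it is not a constant.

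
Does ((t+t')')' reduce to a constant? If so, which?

((t+t')')'
= t+t'
= 1

yes, True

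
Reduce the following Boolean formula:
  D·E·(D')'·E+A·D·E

D·E

D·E·(D')'·E+A·D·E
= D·E·D·E+A·D·E   (double negation)
= D·E·(D·E+A)   (distribution)
= D·E   (absorption)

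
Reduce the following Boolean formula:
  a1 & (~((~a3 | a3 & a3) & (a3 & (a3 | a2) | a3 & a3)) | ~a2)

a1 & (~((~a3 | a3 & a3) & (a3 & (a3 | a2) | a3 & a3)) | ~a2)
= a1 & (~(~a3 & a3 & (a3 | a2) | a3 & a3) | ~a2)   (distribution)
= a1 & (~(~a3 & a3 | a3 & a3) | ~a2)   (absorption)
= a1 & (~a3 | ~a2)   (distribution)

a1 & (~a3 | ~a2)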